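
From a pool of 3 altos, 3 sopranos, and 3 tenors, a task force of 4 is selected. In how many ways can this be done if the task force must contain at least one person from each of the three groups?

Unrestricted: C(9,4) = 126 ways to pick any 4 of the 9.
Selections missing a whole group: no altos → C(6,4) = 15; no sopranos → C(6,4) = 15; no tenors → C(6,4) = 15.
Add back selections omitting two groups (i.e. drawn from a single group): C(3,4) + C(3,4) + C(3,4) = 0.
By inclusion–exclusion: 126 − 45 + 0 = 81.

81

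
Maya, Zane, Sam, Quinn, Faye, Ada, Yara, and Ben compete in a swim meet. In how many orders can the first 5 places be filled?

6720

This is an ordered selection of 5 from 8: P(8,5).
That gives 8 × 7 × 6 × 5 × 4 = 6720.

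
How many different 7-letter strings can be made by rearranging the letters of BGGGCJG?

BGGGCJG has 7 letters with G appearing 4 times.
Dividing 7! = 5040 by 4! = 24 for the repeated letters gives 210.

210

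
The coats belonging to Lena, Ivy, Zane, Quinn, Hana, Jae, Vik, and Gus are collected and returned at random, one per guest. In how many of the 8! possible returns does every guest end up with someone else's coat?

Count assignments avoiding every fixed point. For any j of the 8 guests fixed to their own coat, the other 8−j can be arranged in (8−j)! ways.
By inclusion–exclusion this is Σ_{j=0}^{8} (−1)^j C(8,j)·(8−j)!.
Computing: 40320 − 40320 + 20160 − 6720 + 1680 − 336 + 56 − 8 + 1 = 14833.

14833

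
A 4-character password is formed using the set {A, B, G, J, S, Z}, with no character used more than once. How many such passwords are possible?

With no repetition, fill the 4 characters in order: 6 choices, then 5, down to 3.
That product is 6 × 5 × 4 × 3 = 360.

360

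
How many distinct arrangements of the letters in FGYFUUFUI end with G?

With the last slot taken by G, it remains to arrange the other 8 letters (FYFUUFUI).
Those 8 letters have F appearing 3 times and U appearing 3 times, giving (8)!/(3!·3!) = 1120.

1120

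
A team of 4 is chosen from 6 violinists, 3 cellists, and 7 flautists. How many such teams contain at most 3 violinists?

Split by how many violinists are chosen (0 through 3).
Sum: C(6,0)·C(10,4) + C(6,1)·C(10,3) + C(6,2)·C(10,2) + C(6,3)·C(10,1) = 210 + 720 + 675 + 200 = 1805.

1805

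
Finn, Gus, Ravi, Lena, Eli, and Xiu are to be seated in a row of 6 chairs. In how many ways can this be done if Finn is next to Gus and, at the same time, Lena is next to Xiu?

96

Treat {Finn,Gus} as one block (2 orders) and {Lena,Xiu} as another (2 orders).
That leaves 4 units to arrange: 2 × 2 × 4! = 4 × 24 = 96.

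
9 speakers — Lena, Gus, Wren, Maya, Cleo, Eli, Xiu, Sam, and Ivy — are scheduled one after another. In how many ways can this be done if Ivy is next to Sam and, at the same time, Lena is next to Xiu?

Treat {Ivy,Sam} as one block (2 orders) and {Lena,Xiu} as another (2 orders).
That leaves 7 units to arrange: 2 × 2 × 7! = 4 × 5040 = 20160.

20160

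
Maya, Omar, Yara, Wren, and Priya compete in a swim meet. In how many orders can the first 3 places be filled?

This is an ordered selection of 3 from 5: P(5,3).
That gives 5 × 4 × 3 = 60.

60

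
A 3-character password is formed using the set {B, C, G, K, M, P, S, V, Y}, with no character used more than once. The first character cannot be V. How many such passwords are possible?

448

The first character has 9−1 = 8 choices (anything except V).
The remaining 2 characters are filled from the other 8 symbols without repetition: 8 × 7 = 56.
Total: 8 × 56 = 448.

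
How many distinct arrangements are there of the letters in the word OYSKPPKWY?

45360

Letter multiplicities in OYSKPPKWY: K×2, O×1, P×2, S×1, W×1, Y×2.
Dividing 9! = 362880 by 2!·2!·2! = 8 for the repeated letters gives 45360.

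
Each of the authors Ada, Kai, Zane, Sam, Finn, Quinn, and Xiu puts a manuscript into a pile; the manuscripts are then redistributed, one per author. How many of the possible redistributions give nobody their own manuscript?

1854

This is the derangement count D_7: permutations of 7 items with no fixed point.
By inclusion–exclusion this is Σ_{j=0}^{7} (−1)^j C(7,j)·(7−j)!.
Computing: 5040 − 5040 + 2520 − 840 + 210 − 42 + 7 − 1 = 1854.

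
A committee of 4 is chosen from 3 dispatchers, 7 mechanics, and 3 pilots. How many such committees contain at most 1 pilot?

570

Split by how many pilots are chosen (0 through 1).
Sum: C(3,0)·C(10,4) + C(3,1)·C(10,3) = 210 + 360 = 570.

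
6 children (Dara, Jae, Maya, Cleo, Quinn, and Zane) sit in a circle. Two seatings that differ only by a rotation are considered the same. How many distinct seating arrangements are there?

Around a circle, 6 distinct people have 6!/6 = (5)! = 120 rotationally distinct seatings.

120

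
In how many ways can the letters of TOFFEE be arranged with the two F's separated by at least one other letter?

120

Total arrangements of TOFFEE: 6!/(2!·2!) = 180.
Arrangements with the F's together: treat FF as one letter, giving (5)!/(2!) = 60.
Subtracting, 180 − 60 = 120 arrangements keep the F's apart.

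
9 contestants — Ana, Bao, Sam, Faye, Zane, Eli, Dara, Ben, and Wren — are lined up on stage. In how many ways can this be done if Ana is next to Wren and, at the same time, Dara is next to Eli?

20160

Treat {Ana,Wren} as one block (2 orders) and {Dara,Eli} as another (2 orders).
That leaves 7 units to arrange: 2 × 2 × 7! = 4 × 5040 = 20160.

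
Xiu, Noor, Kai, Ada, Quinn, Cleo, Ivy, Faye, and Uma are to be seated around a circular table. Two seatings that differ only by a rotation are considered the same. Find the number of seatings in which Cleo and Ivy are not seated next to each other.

All circular seatings of 9 people number (8)! = 40320.
Those with Cleo next to Ivy: fuse the pair into one unit and seat 8 units around a circle — 2·(7)! = 10080.
Subtracting, 40320 − 10080 = 30240.

30240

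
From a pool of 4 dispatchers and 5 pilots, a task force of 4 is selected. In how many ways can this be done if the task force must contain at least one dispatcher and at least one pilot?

120

With no constraint there are C(9,4) = 126 possible selections.
Selections missing a whole group: no dispatchers → C(5,4) = 5; no pilots → C(4,4) = 1.
Both groups omitted at once is impossible, so 126 − 6 = 120.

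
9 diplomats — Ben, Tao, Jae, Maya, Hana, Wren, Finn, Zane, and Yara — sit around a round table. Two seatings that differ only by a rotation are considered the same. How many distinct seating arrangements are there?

Seat Ben anywhere (absorbing the rotational symmetry), then permute the other 8: (8)! = 40320.

40320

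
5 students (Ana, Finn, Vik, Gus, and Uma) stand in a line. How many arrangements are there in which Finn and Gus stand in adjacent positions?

48

Treat {Finn, Gus} as a single unit. There are 4 units to order, and the pair itself can be ordered 2 ways.
So the count is 2·(4)! = 48.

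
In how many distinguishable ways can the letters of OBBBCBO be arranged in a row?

OBBBCBO has 7 letters with B appearing 4 times and O appearing twice.
Dividing 7! = 5040 by 4!·2! = 48 for the repeated letters gives 105.

105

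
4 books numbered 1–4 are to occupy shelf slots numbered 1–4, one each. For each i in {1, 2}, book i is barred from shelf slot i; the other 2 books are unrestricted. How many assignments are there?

Let Aᵢ (for i ∈ {1, 2}) be the placements that put book i in its forbidden shelf slot. Any j of these fix j positions, leaving (4−j)! ways to fill the rest, and there are C(2,j) ways to pick which j.
By inclusion–exclusion, the number of valid placements is Σ_{j=0}^{2} (−1)^j C(2,j)·(4−j)!.
Computing: 24 − 12 + 2 = 14.

14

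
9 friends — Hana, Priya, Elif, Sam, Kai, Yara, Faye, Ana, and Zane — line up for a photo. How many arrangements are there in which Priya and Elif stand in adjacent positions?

Treat {Priya, Elif} as a single unit. There are 8 units to order, and the pair itself can be ordered 2 ways.
That gives 2 × 8! = 2 × 40320 = 80640.

80640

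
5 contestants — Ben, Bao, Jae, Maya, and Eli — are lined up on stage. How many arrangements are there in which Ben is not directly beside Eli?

There are 5! = 120 arrangements in all. If Ben and Eli are adjacent, merging them into one block gives 2·(4)! = 48 arrangements.
Complementary counting: 120 − 48 = 72.

72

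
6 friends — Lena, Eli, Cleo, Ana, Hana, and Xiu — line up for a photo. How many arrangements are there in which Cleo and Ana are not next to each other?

480

Of the 6! = 720 arrangements, those with Cleo and Ana adjacent number 2 × 5! = 240 (treat the pair as a block with 2 internal orders).
So 720 − 240 = 480 arrangements keep them apart.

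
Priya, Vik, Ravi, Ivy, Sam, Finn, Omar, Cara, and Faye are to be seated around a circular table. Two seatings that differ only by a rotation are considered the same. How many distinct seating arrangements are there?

Seat Priya anywhere (absorbing the rotational symmetry), then permute the other 8: (8)! = 40320.

40320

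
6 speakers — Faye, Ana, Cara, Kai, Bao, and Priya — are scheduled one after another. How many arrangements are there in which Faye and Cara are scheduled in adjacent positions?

240

Glue Faye and Cara into one block (2 internal orders), leaving 5 units to arrange in a row.
So the count is 2·(5)! = 240.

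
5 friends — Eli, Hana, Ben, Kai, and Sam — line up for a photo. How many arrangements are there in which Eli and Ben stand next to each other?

48

Place the 3 others and the Eli-Ben pair as 4 objects in a line; the pair has 2 internal arrangements.
That gives 2 × 4! = 2 × 24 = 48.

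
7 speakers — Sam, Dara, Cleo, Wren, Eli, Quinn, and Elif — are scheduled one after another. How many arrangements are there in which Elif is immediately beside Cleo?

1440

Glue Elif and Cleo into one block (2 internal orders), leaving 6 units to arrange in a row.
So the count is 2·(6)! = 1440.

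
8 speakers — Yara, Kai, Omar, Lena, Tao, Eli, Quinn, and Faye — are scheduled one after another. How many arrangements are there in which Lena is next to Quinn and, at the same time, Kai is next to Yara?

2880

Treat {Lena,Quinn} as one block (2 orders) and {Kai,Yara} as another (2 orders).
That leaves 6 units to arrange: 2 × 2 × 6! = 4 × 720 = 2880.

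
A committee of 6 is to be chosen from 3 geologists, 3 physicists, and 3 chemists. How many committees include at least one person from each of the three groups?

81

Unrestricted: C(9,6) = 84 ways to pick any 6 of the 9.
Selections missing a whole group: no geologists → C(6,6) = 1; no physicists → C(6,6) = 1; no chemists → C(6,6) = 1.
Add back selections omitting two groups (i.e. drawn from a single group): C(3,6) + C(3,6) + C(3,6) = 0.
By inclusion–exclusion: 84 − 3 + 0 = 81.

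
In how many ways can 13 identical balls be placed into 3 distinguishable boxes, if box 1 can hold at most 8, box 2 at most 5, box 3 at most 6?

27

Ignoring the caps, the number of non-negative solutions to x_1+…+x_3 = 13 is C(15,2) = 105.
Subtract solutions that violate a single cap (substitute x_i' = x_i − (cap_i+1)): x_1 ≥ 9 gives C(6,2) = 15; x_2 ≥ 6 gives C(9,2) = 36; x_3 ≥ 7 gives C(8,2) = 28. Together 79.
Add back pairs where two caps are both exceeded: 0 + 0 + 1 = 1.
By inclusion–exclusion the count is 105 − 79 + 1 = 27.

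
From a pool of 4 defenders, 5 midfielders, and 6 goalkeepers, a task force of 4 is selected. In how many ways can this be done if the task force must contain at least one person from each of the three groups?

720

Unrestricted: C(15,4) = 1365 ways to pick any 4 of the 15.
Subtract selections that omit an entire group: no defenders → C(11,4) = 330; no midfielders → C(10,4) = 210; no goalkeepers → C(9,4) = 126.
Add back selections omitting two groups (i.e. drawn from a single group): C(4,4) + C(5,4) + C(6,4) = 21.
By inclusion–exclusion: 1365 − 666 + 21 = 720.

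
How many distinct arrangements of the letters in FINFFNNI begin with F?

210

Fix F in the first position and arrange the remaining 7 letters.
Those 7 letters have F appearing twice, I appearing twice, and N appearing 3 times, giving (7)!/(3!·2!·2!) = 210.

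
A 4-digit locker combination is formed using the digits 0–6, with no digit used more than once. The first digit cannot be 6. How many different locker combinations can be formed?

The first digit has 7−1 = 6 choices (anything except 6).
The remaining 3 digits are filled from the other 6 symbols without repetition: 6 × 5 × 4 = 120.
Total: 6 × 120 = 720.

720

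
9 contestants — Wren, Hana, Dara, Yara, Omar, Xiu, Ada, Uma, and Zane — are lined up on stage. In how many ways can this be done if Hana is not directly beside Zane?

282240

Of the 9! = 362880 arrangements, those with Hana and Zane adjacent number 2 × 8! = 80640 (treat the pair as a block with 2 internal orders).
Complementary counting: 362880 − 80640 = 282240.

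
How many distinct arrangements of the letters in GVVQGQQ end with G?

With the last slot taken by G, it remains to arrange the other 6 letters (VVQGQQ).
Those 6 letters have Q appearing 3 times and V appearing twice, giving (6)!/(3!·2!) = 60.

60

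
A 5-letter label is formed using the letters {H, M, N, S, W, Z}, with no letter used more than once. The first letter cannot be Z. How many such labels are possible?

600

The first letter has 6−1 = 5 choices (anything except Z).
The remaining 4 letters are filled from the other 5 symbols without repetition: 5 × 4 × 3 × 2 = 120.
Total: 5 × 120 = 600.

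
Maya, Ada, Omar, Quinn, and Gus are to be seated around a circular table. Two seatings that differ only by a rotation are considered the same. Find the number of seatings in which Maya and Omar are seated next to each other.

Glue Maya and Omar into a block (2 internal orders). Seating 4 units around a circle gives (3)! arrangements.
So 2 × (3)! = 2 × 6 = 12.

12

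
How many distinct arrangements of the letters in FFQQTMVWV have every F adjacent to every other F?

10080

Treat the 2 copies of F as a single block. The multiset to arrange is then {FF, M, Q, Q, T, V, V, W}, 8 items in all.
That gives (8)!/(2!·2!) = 10080 arrangements.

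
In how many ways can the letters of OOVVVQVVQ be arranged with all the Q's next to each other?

168

Treat the 2 copies of Q as a single block. The multiset to arrange is then {QQ, O, O, V, V, V, V, V}, 8 items in all.
That gives (8)!/(5!·2!) = 168 arrangements.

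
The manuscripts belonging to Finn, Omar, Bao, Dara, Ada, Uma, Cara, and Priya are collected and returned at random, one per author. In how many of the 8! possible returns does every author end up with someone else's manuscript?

14833

Count assignments avoiding every fixed point. For any j of the 8 authors fixed to their own manuscript, the other 8−j can be arranged in (8−j)! ways.
By inclusion–exclusion this is Σ_{j=0}^{8} (−1)^j C(8,j)·(8−j)!.
Computing: 40320 − 40320 + 20160 − 6720 + 1680 − 336 + 56 − 8 + 1 = 14833.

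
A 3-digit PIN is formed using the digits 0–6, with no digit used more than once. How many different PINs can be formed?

210

Choose and order 3 of the 7 symbols: the first digit has 7 options, the next 6, then 5.
7 × 6 × 5 = 210.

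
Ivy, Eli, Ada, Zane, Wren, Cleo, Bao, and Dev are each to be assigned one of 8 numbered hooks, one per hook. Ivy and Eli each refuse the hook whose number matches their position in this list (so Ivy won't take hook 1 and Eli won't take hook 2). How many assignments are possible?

Let Aᵢ (for i ∈ {1, 2}) be the placements that put person i in their forbidden hook. Any j of these fix j positions, leaving (8−j)! ways to fill the rest, and there are C(2,j) ways to pick which j.
By inclusion–exclusion, the number of valid placements is Σ_{j=0}^{2} (−1)^j C(2,j)·(8−j)!.
Computing: 40320 − 10080 + 720 = 30960.

30960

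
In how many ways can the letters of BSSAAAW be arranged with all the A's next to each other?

Treat the 3 copies of A as a single block. The multiset to arrange is then {AAA, B, S, S, W}, 5 items in all.
That gives (5)!/(2!) = 60 arrangements.

60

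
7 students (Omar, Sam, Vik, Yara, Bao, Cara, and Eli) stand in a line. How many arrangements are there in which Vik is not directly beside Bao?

Of the 7! = 5040 arrangements, those with Vik and Bao adjacent number 2 × 6! = 1440 (treat the pair as a block with 2 internal orders).
Complementary counting: 5040 − 1440 = 3600.

3600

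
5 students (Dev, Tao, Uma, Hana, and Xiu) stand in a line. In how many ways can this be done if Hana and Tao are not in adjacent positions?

72

Of the 5! = 120 arrangements, those with Hana and Tao adjacent number 2 × 4! = 48 (treat the pair as a block with 2 internal orders).
Complementary counting: 120 − 48 = 72.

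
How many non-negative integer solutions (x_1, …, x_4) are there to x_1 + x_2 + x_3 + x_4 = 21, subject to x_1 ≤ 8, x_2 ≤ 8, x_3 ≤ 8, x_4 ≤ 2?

46

By stars and bars, unrestricted non-negative solutions to x_1+…+x_4 = 21 number C(21+3,3) = 2024.
Subtract solutions that violate a single cap (substitute x_i' = x_i − (cap_i+1)): x_1 ≥ 9 gives C(15,3) = 455; x_2 ≥ 9 gives C(15,3) = 455; x_3 ≥ 9 gives C(15,3) = 455; x_4 ≥ 3 gives C(21,3) = 1330. Together 2695.
Add back pairs where two caps are both exceeded: 20 + 20 + 220 + 20 + 220 + 220 = 720.
Subtract triples: 0 + 1 + 1 + 1 = 3.
By inclusion–exclusion the count is 2024 − 2695 + 720 − 3 = 46.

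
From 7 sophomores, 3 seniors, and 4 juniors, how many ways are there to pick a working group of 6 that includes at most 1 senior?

1848

Split by how many seniors are chosen (0 through 1).
Sum: C(3,0)·C(11,6) + C(3,1)·C(11,5) = 462 + 1386 = 1848.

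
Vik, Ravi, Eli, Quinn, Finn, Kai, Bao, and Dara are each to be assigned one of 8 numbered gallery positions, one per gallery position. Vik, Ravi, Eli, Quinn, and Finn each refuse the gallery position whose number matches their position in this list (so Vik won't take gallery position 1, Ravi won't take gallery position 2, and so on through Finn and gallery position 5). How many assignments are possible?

Let Aᵢ (for 1 ≤ i ≤ 5) be the placements that put person i in their forbidden gallery position. Any j of these fix j positions, leaving (8−j)! ways to fill the rest, and there are C(5,j) ways to pick which j.
By inclusion–exclusion, the number of valid placements is Σ_{j=0}^{5} (−1)^j C(5,j)·(8−j)!.
Computing: 40320 − 25200 + 7200 − 1200 + 120 − 6 = 21234.

21234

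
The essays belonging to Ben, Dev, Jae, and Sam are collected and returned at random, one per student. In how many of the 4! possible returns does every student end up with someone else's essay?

Count assignments avoiding every fixed point. For any j of the 4 students fixed to their own essay, the other 4−j can be arranged in (4−j)! ways.
By inclusion–exclusion this is Σ_{j=0}^{4} (−1)^j C(4,j)·(4−j)!.
Computing: 24 − 24 + 12 − 4 + 1 = 9.

9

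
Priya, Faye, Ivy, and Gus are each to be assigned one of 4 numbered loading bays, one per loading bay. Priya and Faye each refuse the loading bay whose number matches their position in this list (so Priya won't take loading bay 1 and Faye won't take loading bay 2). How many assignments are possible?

Let Aᵢ (for i ∈ {1, 2}) be the placements that put person i in their forbidden loading bay. Any j of these fix j positions, leaving (4−j)! ways to fill the rest, and there are C(2,j) ways to pick which j.
By inclusion–exclusion, the number of valid placements is Σ_{j=0}^{2} (−1)^j C(2,j)·(4−j)!.
Computing: 24 − 12 + 2 = 14.

14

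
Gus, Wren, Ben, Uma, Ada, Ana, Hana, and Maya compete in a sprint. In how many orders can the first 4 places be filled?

1680

There are 8 choices for 1st place, 7 for 2nd, and so on down to 5 for position 4.
That gives 8 × 7 × 6 × 5 = 1680.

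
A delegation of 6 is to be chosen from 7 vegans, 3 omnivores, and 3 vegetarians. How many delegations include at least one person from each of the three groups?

Total 6-person selections from all 13: C(13,6) = 1716.
Selections missing a whole group: no vegans → C(6,6) = 1; no omnivores → C(10,6) = 210; no vegetarians → C(10,6) = 210.
Add back selections omitting two groups (i.e. drawn from a single group): C(7,6) + C(3,6) + C(3,6) = 7.
By inclusion–exclusion: 1716 − 421 + 7 = 1302.

1302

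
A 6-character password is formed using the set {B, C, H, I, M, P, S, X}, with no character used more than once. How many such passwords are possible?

20160

This is a permutation of 6 out of 8: P(8,6) = 8!/2!.
8 × 7 × 6 × 5 × 4 × 3 = 20160.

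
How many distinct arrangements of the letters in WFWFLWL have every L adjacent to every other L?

Treat the 2 copies of L as a single block. The multiset to arrange is then {LL, F, F, W, W, W}, 6 items in all.
That gives (6)!/(3!·2!) = 60 arrangements.

60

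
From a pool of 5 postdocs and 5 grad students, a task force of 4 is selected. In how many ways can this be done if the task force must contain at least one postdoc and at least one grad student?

200

Unrestricted: C(10,4) = 210 ways to pick any 4 of the 10.
Subtract selections that omit an entire group: no postdocs → C(5,4) = 5; no grad students → C(5,4) = 5.
Both groups omitted at once is impossible, so 210 − 10 = 200.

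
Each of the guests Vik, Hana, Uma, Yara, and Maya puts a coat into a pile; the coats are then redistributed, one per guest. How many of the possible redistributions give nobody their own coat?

44

Count assignments avoiding every fixed point. For any j of the 5 guests fixed to their own coat, the other 5−j can be arranged in (5−j)! ways.
By inclusion–exclusion this is Σ_{j=0}^{5} (−1)^j C(5,j)·(5−j)!.
Computing: 120 − 120 + 60 − 20 + 5 − 1 = 44.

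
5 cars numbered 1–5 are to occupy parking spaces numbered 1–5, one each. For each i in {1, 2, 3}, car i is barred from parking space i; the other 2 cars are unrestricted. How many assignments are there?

64

Let Aᵢ (for i ∈ {1, 2, 3}) be the placements that put car i in its forbidden parking space. Any j of these fix j positions, leaving (5−j)! ways to fill the rest, and there are C(3,j) ways to pick which j.
By inclusion–exclusion, the number of valid placements is Σ_{j=0}^{3} (−1)^j C(3,j)·(5−j)!.
Computing: 120 − 72 + 18 − 2 = 64.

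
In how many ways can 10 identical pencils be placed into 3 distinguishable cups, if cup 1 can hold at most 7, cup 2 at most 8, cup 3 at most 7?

51

Without the upper bounds there are C(12,2) = 66 ways to split 10 among 3 cups.
Subtract solutions that violate a single cap (substitute x_i' = x_i − (cap_i+1)): x_1 ≥ 8 gives C(4,2) = 6; x_2 ≥ 9 gives C(3,2) = 3; x_3 ≥ 8 gives C(4,2) = 6. Together 15.
No two caps can be exceeded simultaneously, so the pair terms are all 0.
By inclusion–exclusion the count is 66 − 15 + 0 = 51.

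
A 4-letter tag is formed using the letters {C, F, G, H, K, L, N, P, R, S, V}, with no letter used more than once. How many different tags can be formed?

7920

Choose and order 4 of the 11 symbols: the first letter has 11 options, the next 10, then 9, 8.
That product is 11 × 10 × 9 × 8 = 7920.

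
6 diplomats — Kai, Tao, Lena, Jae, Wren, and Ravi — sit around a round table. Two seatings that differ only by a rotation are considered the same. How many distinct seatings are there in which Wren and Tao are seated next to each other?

Glue Wren and Tao into a block (2 internal orders). Seating 5 units around a circle gives (4)! arrangements.
So 2 × (4)! = 2 × 24 = 48.

48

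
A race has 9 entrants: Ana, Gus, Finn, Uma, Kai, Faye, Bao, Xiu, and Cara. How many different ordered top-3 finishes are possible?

This is an ordered selection of 3 from 9: P(9,3).
That gives 9 × 8 × 7 = 504.

504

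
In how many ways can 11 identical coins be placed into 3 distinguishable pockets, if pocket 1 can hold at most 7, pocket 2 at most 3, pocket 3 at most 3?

6

By stars and bars, unrestricted non-negative solutions to x_1+…+x_3 = 11 number C(11+2,2) = 78.
Subtract solutions that violate a single cap (substitute x_i' = x_i − (cap_i+1)): x_1 ≥ 8 gives C(5,2) = 10; x_2 ≥ 4 gives C(9,2) = 36; x_3 ≥ 4 gives C(9,2) = 36. Together 82.
Add back pairs where two caps are both exceeded: 0 + 0 + 10 = 10.
By inclusion–exclusion the count is 78 − 82 + 10 = 6.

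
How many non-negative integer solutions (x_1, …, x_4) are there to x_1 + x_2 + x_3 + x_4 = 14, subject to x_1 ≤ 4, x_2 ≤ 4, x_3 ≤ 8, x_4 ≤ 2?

31

Ignoring the caps, the number of non-negative solutions to x_1+…+x_4 = 14 is C(17,3) = 680.
Subtract solutions that violate a single cap (substitute x_i' = x_i − (cap_i+1)): x_1 ≥ 5 gives C(12,3) = 220; x_2 ≥ 5 gives C(12,3) = 220; x_3 ≥ 9 gives C(8,3) = 56; x_4 ≥ 3 gives C(14,3) = 364. Together 860.
Add back pairs where two caps are both exceeded: 35 + 1 + 84 + 1 + 84 + 10 = 215.
Subtract triples: 0 + 4 + 0 + 0 = 4.
By inclusion–exclusion the count is 680 − 860 + 215 − 4 = 31.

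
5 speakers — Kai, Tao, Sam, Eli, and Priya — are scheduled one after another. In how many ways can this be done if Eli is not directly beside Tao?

Of the 5! = 120 arrangements, those with Eli and Tao adjacent number 2 × 4! = 48 (treat the pair as a block with 2 internal orders).
So 120 − 48 = 72 arrangements keep them apart.

72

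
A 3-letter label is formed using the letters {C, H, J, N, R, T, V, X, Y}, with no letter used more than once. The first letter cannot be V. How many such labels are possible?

448

The first letter has 9−1 = 8 choices (anything except V).
The remaining 2 letters are filled from the other 8 symbols without repetition: 8 × 7 = 56.
Total: 8 × 56 = 448.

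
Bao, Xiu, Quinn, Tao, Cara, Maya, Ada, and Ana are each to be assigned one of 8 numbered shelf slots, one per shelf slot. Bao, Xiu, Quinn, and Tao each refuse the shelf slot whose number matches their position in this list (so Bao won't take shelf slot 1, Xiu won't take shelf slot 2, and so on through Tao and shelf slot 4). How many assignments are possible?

Let Aᵢ (for 1 ≤ i ≤ 4) be the placements that put person i in their forbidden shelf slot. Any j of these fix j positions, leaving (8−j)! ways to fill the rest, and there are C(4,j) ways to pick which j.
By inclusion–exclusion, the number of valid placements is Σ_{j=0}^{4} (−1)^j C(4,j)·(8−j)!.
Computing: 40320 − 20160 + 4320 − 480 + 24 = 24024.

24024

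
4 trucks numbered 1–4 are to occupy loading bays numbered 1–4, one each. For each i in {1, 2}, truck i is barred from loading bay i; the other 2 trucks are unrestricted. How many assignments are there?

14

Let Aᵢ (for i ∈ {1, 2}) be the placements that put truck i in its forbidden loading bay. Any j of these fix j positions, leaving (4−j)! ways to fill the rest, and there are C(2,j) ways to pick which j.
By inclusion–exclusion, the number of valid placements is Σ_{j=0}^{2} (−1)^j C(2,j)·(4−j)!.
Computing: 24 − 12 + 2 = 14.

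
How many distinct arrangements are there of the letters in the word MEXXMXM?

140

Letter multiplicities in MEXXMXM: E×1, M×3, X×3.
So there are 7! / (3!·3!) = 140 distinguishable arrangements.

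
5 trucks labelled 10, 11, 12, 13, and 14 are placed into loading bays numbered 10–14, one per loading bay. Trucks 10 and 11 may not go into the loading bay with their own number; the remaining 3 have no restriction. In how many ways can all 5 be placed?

Let Aᵢ (for i ∈ {10, 11}) be the placements that put truck i in its forbidden loading bay. Any j of these fix j positions, leaving (5−j)! ways to fill the rest, and there are C(2,j) ways to pick which j.
By inclusion–exclusion, the number of valid placements is Σ_{j=0}^{2} (−1)^j C(2,j)·(5−j)!.
Computing: 120 − 48 + 6 = 78.

78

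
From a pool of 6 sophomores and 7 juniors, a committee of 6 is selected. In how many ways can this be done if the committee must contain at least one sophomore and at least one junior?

Total 6-person selections from all 13: C(13,6) = 1716.
Selections missing a whole group: no sophomores → C(7,6) = 7; no juniors → C(6,6) = 1.
Both groups omitted at once is impossible, so 1716 − 8 = 1708.

1708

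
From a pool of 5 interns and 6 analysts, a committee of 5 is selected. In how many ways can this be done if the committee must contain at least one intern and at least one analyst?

Total 5-person selections from all 11: C(11,5) = 462.
Subtract selections that omit an entire group: no interns → C(6,5) = 6; no analysts → C(5,5) = 1.
Both groups omitted at once is impossible, so 462 − 7 = 455.

455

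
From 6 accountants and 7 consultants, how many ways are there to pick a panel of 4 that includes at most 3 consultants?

Split by how many consultants are chosen (0 through 3).
Sum: C(7,0)·C(6,4) + C(7,1)·C(6,3) + C(7,2)·C(6,2) + C(7,3)·C(6,1) = 15 + 140 + 315 + 210 = 680.

680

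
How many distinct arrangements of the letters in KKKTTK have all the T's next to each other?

Treat the 2 copies of T as a single block. The multiset to arrange is then {TT, K, K, K, K}, 5 items in all.
That gives (5)!/(4!) = 5 arrangements.

5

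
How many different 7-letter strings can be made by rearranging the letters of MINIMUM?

420

The 7 letters of MINIMUM have repeats: I appearing twice and M appearing 3 times.
The number of distinct arrangements is 7!/(3!·2!) = 5040/12 = 420.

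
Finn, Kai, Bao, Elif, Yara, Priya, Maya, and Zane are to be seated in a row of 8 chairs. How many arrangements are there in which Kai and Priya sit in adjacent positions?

Place the 6 others and the Kai-Priya pair as 7 objects in a line; the pair has 2 internal arrangements.
That gives 2 × 7! = 2 × 5040 = 10080.

10080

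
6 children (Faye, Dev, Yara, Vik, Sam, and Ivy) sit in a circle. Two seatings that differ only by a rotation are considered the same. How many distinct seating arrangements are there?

120

Fix one person's seat to break rotational symmetry; the remaining 5 people can be arranged in (5)! = 120 ways.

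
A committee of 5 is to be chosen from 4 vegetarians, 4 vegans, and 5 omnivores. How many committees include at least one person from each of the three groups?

980

Total 5-person selections from all 13: C(13,5) = 1287.
Subtract selections that omit an entire group: no vegetarians → C(9,5) = 126; no vegans → C(9,5) = 126; no omnivores → C(8,5) = 56.
Add back selections omitting two groups (i.e. drawn from a single group): C(4,5) + C(4,5) + C(5,5) = 1.
By inclusion–exclusion: 1287 − 308 + 1 = 980.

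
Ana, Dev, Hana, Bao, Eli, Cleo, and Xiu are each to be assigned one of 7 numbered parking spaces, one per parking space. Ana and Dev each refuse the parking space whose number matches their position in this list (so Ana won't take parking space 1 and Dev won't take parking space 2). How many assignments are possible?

3720

Let Aᵢ (for i ∈ {1, 2}) be the placements that put person i in their forbidden parking space. Any j of these fix j positions, leaving (7−j)! ways to fill the rest, and there are C(2,j) ways to pick which j.
By inclusion–exclusion, the number of valid placements is Σ_{j=0}^{2} (−1)^j C(2,j)·(7−j)!.
Computing: 5040 − 1440 + 120 = 3720.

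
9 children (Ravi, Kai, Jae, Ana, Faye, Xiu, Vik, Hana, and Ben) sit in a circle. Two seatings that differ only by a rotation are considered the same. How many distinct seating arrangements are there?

Seat Ravi anywhere (absorbing the rotational symmetry), then permute the other 8: (8)! = 40320.

40320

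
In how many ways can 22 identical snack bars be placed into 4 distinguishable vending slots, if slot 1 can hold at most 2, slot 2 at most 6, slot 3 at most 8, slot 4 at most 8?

Ignoring the caps, the number of non-negative solutions to x_1+…+x_4 = 22 is C(25,3) = 2300.
Subtract solutions that violate a single cap (substitute x_i' = x_i − (cap_i+1)): x_1 ≥ 3 gives C(22,3) = 1540; x_2 ≥ 7 gives C(18,3) = 816; x_3 ≥ 9 gives C(16,3) = 560; x_4 ≥ 9 gives C(16,3) = 560. Together 3476.
Add back pairs where two caps are both exceeded: 455 + 286 + 286 + 84 + 84 + 35 = 1230.
Subtract triples: 20 + 20 + 4 + 0 = 44.
By inclusion–exclusion the count is 2300 − 3476 + 1230 − 44 = 10.

10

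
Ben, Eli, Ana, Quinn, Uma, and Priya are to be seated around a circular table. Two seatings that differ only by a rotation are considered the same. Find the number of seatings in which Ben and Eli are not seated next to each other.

72

All circular seatings of 6 people number (5)! = 120.
Seatings with Ben beside Eli: treat them as a block with 2 internal orders, giving 2 × (4)! = 48.
Subtracting, 120 − 48 = 72.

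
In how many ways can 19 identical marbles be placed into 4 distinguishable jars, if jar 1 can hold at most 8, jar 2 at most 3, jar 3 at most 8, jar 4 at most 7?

100

Ignoring the caps, the number of non-negative solutions to x_1+…+x_4 = 19 is C(22,3) = 1540.
Subtract solutions that violate a single cap (substitute x_i' = x_i − (cap_i+1)): x_1 ≥ 9 gives C(13,3) = 286; x_2 ≥ 4 gives C(18,3) = 816; x_3 ≥ 9 gives C(13,3) = 286; x_4 ≥ 8 gives C(14,3) = 364. Together 1752.
Add back pairs where two caps are both exceeded: 84 + 4 + 10 + 84 + 120 + 10 = 312.
By inclusion–exclusion the count is 1540 − 1752 + 312 = 100.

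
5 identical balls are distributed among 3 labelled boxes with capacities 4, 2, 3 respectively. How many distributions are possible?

Ignoring the caps, the number of non-negative solutions to x_1+…+x_3 = 5 is C(7,2) = 21.
Subtract solutions that violate a single cap (substitute x_i' = x_i − (cap_i+1)): x_1 ≥ 5 gives C(2,2) = 1; x_2 ≥ 3 gives C(4,2) = 6; x_3 ≥ 4 gives C(3,2) = 3. Together 10.
No two caps can be exceeded simultaneously, so the pair terms are all 0.
By inclusion–exclusion the count is 21 − 10 + 0 = 11.

11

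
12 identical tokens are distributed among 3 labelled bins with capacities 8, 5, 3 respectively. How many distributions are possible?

14

Ignoring the caps, the number of non-negative solutions to x_1+…+x_3 = 12 is C(14,2) = 91.
Subtract solutions that violate a single cap (substitute x_i' = x_i − (cap_i+1)): x_1 ≥ 9 gives C(5,2) = 10; x_2 ≥ 6 gives C(8,2) = 28; x_3 ≥ 4 gives C(10,2) = 45. Together 83.
Add back pairs where two caps are both exceeded: 0 + 0 + 6 = 6.
By inclusion–exclusion the count is 91 − 83 + 6 = 14.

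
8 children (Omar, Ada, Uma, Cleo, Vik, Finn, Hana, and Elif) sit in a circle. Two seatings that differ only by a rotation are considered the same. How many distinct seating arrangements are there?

5040

Around a circle, 8 distinct people have 8!/8 = (7)! = 5040 rotationally distinct seatings.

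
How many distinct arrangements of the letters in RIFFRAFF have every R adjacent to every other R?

Treat the 2 copies of R as a single block. The multiset to arrange is then {RR, A, F, F, F, F, I}, 7 items in all.
That gives (7)!/(4!) = 210 arrangements.

210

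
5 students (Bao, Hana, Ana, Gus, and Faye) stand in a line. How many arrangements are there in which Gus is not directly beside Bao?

There are 5! = 120 arrangements in all. If Gus and Bao are adjacent, merging them into one block gives 2·(4)! = 48 arrangements.
So 120 − 48 = 72 arrangements keep them apart.

72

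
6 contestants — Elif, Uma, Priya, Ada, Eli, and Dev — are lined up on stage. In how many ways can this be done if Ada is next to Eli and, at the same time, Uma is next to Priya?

96

Treat {Ada,Eli} as one block (2 orders) and {Uma,Priya} as another (2 orders).
That leaves 4 units to arrange: 2 × 2 × 4! = 4 × 24 = 96.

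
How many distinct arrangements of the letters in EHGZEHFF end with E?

1260

With the last slot taken by E, it remains to arrange the other 7 letters (HGZEHFF).
Those 7 letters have F appearing twice and H appearing twice, giving (7)!/(2!·2!) = 1260.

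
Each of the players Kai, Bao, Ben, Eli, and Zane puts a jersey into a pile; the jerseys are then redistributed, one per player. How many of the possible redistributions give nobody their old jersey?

Let Aᵢ be the assignments in which player i gets their old jersey. We want the size of the complement of A₁∪…∪A_5.
By inclusion–exclusion this is Σ_{j=0}^{5} (−1)^j C(5,j)·(5−j)!.
Computing: 120 − 120 + 60 − 20 + 5 − 1 = 44.

44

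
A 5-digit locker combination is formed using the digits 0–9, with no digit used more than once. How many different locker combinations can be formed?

With no repetition, fill the 5 digits in order: 10 choices, then 9, down to 6.
That product is 10 × 9 × 8 × 7 × 6 = 30240.

30240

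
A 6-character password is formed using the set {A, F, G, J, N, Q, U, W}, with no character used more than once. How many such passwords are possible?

20160

Choose and order 6 of the 8 symbols: the first character has 8 options, the next 7, and so on down to 3.
That product is 8 × 7 × 6 × 5 × 4 × 3 = 20160.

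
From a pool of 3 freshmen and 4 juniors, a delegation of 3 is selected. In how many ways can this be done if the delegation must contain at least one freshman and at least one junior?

Total 3-person selections from all 7: C(7,3) = 35.
Subtract selections that omit an entire group: no freshmen → C(4,3) = 4; no juniors → C(3,3) = 1.
Both groups omitted at once is impossible, so 35 − 5 = 30.

30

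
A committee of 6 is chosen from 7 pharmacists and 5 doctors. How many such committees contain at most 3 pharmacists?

462

Split by how many pharmacists are chosen (0 through 3).
Sum: C(7,0)·C(5,6) + C(7,1)·C(5,5) + C(7,2)·C(5,4) + C(7,3)·C(5,3) = 0 + 7 + 105 + 350 = 462.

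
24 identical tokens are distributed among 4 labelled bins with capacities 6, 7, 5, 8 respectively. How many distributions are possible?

Ignoring the caps, the number of non-negative solutions to x_1+…+x_4 = 24 is C(27,3) = 2925.
Subtract solutions that violate a single cap (substitute x_i' = x_i − (cap_i+1)): x_1 ≥ 7 gives C(20,3) = 1140; x_2 ≥ 8 gives C(19,3) = 969; x_3 ≥ 6 gives C(21,3) = 1330; x_4 ≥ 9 gives C(18,3) = 816. Together 4255.
Add back pairs where two caps are both exceeded: 220 + 364 + 165 + 286 + 120 + 220 = 1375.
Subtract triples: 20 + 1 + 10 + 4 = 35.
By inclusion–exclusion the count is 2925 − 4255 + 1375 − 35 = 10.

10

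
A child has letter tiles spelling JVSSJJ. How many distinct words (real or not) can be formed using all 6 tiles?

60

JVSSJJ has 6 letters with J appearing 3 times and S appearing twice.
So there are 6! / (3!·2!) = 60 distinguishable arrangements.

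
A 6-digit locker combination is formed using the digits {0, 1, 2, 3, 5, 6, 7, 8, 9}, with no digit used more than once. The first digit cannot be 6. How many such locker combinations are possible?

53760

The first digit has 9−1 = 8 choices (anything except 6).
The remaining 5 digits are filled from the other 8 symbols without repetition: 8 × 7 × 6 × 5 × 4 = 6720.
Total: 8 × 6720 = 53760.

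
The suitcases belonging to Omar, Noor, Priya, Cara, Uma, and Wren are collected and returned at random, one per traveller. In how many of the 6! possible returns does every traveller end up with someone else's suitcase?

Let Aᵢ be the assignments in which traveller i gets their own suitcase. We want the size of the complement of A₁∪…∪A_6.
By inclusion–exclusion this is Σ_{j=0}^{6} (−1)^j C(6,j)·(6−j)!.
Computing: 720 − 720 + 360 − 120 + 30 − 6 + 1 = 265.

265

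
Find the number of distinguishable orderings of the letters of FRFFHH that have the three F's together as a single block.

Treat the 3 copies of F as a single block. The multiset to arrange is then {FFF, H, H, R}, 4 items in all.
That gives (4)!/(2!) = 12 arrangements.

12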